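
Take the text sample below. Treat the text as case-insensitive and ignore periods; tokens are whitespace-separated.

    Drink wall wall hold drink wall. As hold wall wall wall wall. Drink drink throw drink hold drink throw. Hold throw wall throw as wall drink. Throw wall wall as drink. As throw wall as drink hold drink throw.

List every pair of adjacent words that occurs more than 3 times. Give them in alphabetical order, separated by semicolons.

drink throw; wall wall

Bigram counts meeting the condition (more than 3 times):
  drink throw: 4
  wall wall: 5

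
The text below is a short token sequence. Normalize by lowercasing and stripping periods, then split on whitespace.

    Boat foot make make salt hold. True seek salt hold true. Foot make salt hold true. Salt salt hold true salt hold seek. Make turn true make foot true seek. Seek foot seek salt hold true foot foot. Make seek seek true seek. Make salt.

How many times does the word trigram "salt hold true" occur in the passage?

Scanning the 43 overlapping trigram windows for "salt hold true":
  position 5–7: salt hold true
  position 9–11: salt hold true
  position 14–16: salt hold true
  position 18–20: salt hold true
  position 34–36: salt hold true

5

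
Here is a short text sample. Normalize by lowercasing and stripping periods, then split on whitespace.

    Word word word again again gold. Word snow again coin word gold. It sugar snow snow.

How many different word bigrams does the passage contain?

14

16 tokens → 15 bigram windows in total.
Repeated bigrams (each contributes count−1 duplicates):
  word word: 2
1 duplicate windows → 15 − 1 = 14 distinct.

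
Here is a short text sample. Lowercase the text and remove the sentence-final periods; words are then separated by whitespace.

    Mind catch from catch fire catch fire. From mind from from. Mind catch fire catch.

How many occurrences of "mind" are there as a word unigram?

Scanning the 15 tokens for "mind":
  position 1: mind
  position 9: mind
  position 12: mind

3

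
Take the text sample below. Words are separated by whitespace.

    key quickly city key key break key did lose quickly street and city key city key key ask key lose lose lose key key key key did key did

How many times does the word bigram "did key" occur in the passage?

Scanning the 28 overlapping bigram windows for "did key":
  position 27–28: did key

1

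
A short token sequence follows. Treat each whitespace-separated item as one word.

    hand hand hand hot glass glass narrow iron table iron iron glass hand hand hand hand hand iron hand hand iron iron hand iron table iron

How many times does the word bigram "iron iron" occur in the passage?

Scanning the 25 overlapping bigram windows for "iron iron":
  position 10–11: iron iron
  position 21–22: iron iron

2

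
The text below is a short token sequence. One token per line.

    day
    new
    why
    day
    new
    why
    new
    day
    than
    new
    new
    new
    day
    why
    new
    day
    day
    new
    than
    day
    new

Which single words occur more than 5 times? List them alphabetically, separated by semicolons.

Unigram counts meeting the condition (more than 5 times):
  day: 7
  new: 9

day; new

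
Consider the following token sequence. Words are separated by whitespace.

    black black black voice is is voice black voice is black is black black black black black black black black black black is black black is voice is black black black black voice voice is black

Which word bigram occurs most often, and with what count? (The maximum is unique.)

Bigram frequencies (highest first):
  black black: 15
  is black: 5
  voice is: 4
  black voice: 3
  black is: 3
  is voice: 2
  … (3 more, each ≤ 1)

"black black", 15 times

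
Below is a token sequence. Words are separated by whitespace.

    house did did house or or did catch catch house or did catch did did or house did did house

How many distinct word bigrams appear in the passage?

12

20 tokens → 19 bigram windows in total.
Repeated bigrams (each contributes count−1 duplicates):
  did did: 3
  did catch: 2
  did house: 2
  house did: 2
  house or: 2
  or did: 2
7 duplicate windows → 19 − 7 = 12 distinct.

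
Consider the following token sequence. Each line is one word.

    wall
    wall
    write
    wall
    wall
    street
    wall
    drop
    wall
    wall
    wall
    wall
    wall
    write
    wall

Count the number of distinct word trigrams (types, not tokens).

15 tokens → 13 trigram windows in total.
Repeated trigrams (each contributes count−1 duplicates):
  wall wall wall: 3
  wall wall write: 2
  wall write wall: 2
4 duplicate windows → 13 − 4 = 9 distinct.

9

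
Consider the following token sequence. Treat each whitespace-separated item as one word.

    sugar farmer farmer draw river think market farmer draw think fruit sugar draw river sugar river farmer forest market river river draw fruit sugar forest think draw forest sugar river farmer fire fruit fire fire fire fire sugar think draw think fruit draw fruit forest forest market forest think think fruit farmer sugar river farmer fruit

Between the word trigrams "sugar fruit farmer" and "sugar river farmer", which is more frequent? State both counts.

"sugar fruit farmer": 0 occurrences
"sugar river farmer": 3 occurrences

"sugar river farmer" (3 vs 0)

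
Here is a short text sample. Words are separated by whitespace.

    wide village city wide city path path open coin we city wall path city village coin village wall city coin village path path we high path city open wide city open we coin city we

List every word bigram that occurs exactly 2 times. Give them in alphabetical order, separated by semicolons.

city open; coin village; path city; path path; wide city

Bigram counts meeting the condition (exactly 2 times):
  city open: 2
  coin village: 2
  path city: 2
  path path: 2
  wide city: 2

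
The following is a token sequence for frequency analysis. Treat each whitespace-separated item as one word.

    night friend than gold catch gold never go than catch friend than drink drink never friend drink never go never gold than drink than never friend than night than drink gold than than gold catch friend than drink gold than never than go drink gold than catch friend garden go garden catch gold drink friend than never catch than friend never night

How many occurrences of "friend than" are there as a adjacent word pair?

Scanning the 61 overlapping bigram windows for "friend than":
  position 2–3: friend than
  position 11–12: friend than
  position 26–27: friend than
  position 36–37: friend than
  position 55–56: friend than

5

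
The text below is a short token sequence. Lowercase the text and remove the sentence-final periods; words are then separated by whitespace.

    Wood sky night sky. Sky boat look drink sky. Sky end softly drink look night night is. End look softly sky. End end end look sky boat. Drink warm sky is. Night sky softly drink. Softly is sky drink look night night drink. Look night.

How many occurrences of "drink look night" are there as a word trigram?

Scanning the 43 overlapping trigram windows for "drink look night":
  position 13–15: drink look night
  position 39–41: drink look night
  position 43–45: drink look night

3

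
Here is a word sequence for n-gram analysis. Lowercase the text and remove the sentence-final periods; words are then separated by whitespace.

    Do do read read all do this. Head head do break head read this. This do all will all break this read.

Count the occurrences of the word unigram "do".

Scanning the 22 tokens for "do":
  position 1: do
  position 2: do
  position 6: do
  position 10: do
  position 16: do

5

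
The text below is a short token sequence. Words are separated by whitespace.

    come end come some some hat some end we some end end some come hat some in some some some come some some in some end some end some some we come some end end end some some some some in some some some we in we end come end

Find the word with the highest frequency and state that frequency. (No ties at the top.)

"some", 23 times

Unigram frequencies (highest first):
  some: 23
  end: 11
  come: 6
  we: 4
  in: 4
  hat: 2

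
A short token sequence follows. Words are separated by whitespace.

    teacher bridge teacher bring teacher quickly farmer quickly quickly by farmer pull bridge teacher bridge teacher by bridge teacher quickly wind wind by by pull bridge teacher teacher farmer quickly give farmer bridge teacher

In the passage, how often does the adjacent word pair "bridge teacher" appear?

Scanning the 33 overlapping bigram windows for "bridge teacher":
  position 2–3: bridge teacher
  position 13–14: bridge teacher
  position 15–16: bridge teacher
  position 18–19: bridge teacher
  position 26–27: bridge teacher
  position 33–34: bridge teacher

6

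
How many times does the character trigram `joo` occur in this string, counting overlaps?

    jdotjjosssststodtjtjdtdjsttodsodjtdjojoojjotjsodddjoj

1

Sliding a length-3 window over the 53 characters (51 positions):
  position 38–40: joo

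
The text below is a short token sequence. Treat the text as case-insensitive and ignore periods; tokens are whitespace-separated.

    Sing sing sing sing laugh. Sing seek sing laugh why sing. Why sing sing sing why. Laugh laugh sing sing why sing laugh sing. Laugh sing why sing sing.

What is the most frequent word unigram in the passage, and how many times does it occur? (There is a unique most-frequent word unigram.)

"sing", 17 times

Unigram frequencies (highest first):
  sing: 17
  laugh: 6
  why: 5
  seek: 1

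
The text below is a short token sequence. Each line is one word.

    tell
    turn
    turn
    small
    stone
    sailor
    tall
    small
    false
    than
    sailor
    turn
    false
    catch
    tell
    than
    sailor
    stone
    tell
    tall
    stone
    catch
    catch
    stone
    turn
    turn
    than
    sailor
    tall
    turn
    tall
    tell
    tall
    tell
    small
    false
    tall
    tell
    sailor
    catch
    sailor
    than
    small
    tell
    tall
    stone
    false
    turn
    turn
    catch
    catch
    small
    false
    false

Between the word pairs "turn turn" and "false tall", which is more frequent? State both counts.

"turn turn" (3 vs 1)

"turn turn": 3 occurrences
"false tall": 1 occurrence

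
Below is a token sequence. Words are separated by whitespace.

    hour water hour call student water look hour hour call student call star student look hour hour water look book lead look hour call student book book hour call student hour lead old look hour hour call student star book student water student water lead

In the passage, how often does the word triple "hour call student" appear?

Scanning the 43 overlapping trigram windows for "hour call student":
  position 3–5: hour call student
  position 9–11: hour call student
  position 23–25: hour call student
  position 28–30: hour call student
  position 36–38: hour call student

5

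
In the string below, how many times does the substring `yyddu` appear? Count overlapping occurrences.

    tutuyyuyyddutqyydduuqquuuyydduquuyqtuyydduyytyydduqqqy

5

Sliding a length-5 window over the 54 characters (50 positions):
  position 8–12: yyddu
  position 15–19: yyddu
  position 26–30: yyddu
  position 38–42: yyddu
  position 46–50: yyddu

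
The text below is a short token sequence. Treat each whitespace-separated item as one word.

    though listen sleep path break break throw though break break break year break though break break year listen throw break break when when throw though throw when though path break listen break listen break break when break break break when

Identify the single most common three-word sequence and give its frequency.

Trigram frequencies (highest first):
  break break when: 3
  though break break: 2
  break break break: 2
  break break year: 2
  break listen break: 2
  though listen sleep: 1
  … (26 more, each ≤ 1)

"break break when", 3 times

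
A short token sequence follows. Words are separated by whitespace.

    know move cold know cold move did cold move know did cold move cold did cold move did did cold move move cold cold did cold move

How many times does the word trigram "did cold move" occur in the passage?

5

Scanning the 25 overlapping trigram windows for "did cold move":
  position 7–9: did cold move
  position 11–13: did cold move
  position 15–17: did cold move
  position 19–21: did cold move
  position 25–27: did cold move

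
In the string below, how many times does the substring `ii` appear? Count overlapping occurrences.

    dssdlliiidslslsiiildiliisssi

Sliding a length-2 window over the 28 characters (27 positions):
  position 7–8: ii
  position 8–9: ii
  position 16–17: ii
  position 17–18: ii
  position 23–24: ii

5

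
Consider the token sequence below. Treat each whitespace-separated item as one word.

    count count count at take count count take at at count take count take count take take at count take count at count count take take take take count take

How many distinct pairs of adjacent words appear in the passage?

30 tokens → 29 bigram windows in total.
Repeated bigrams (each contributes count−1 duplicates):
  count take: 7
  take count: 5
  count count: 4
  take take: 4
  at count: 3
  count at: 2
  take at: 2
20 duplicate windows → 29 − 20 = 9 distinct.

9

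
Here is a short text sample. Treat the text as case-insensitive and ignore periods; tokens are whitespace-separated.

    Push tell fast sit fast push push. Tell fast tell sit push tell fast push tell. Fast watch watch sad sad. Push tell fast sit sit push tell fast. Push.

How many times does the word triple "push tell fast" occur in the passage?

6

Scanning the 28 overlapping trigram windows for "push tell fast":
  position 1–3: push tell fast
  position 7–9: push tell fast
  position 12–14: push tell fast
  position 15–17: push tell fast
  position 22–24: push tell fast
  position 27–29: push tell fast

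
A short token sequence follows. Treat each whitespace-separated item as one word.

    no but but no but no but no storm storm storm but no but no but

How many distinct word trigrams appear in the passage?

16 tokens → 14 trigram windows in total.
Repeated trigrams (each contributes count−1 duplicates):
  but no but: 4
  no but no: 3
5 duplicate windows → 14 − 5 = 9 distinct.

9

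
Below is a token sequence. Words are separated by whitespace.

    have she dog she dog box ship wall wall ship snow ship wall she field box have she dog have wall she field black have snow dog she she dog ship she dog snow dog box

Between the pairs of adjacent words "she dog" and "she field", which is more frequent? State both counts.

"she dog": 5 occurrences
"she field": 2 occurrences

"she dog" (5 vs 2)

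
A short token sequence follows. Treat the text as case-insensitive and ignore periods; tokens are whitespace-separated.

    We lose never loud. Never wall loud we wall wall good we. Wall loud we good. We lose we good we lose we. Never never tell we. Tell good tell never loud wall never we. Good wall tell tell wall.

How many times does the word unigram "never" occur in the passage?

6

Scanning the 40 tokens for "never":
  position 3: never
  position 5: never
  position 24: never
  position 25: never
  position 31: never
  position 34: never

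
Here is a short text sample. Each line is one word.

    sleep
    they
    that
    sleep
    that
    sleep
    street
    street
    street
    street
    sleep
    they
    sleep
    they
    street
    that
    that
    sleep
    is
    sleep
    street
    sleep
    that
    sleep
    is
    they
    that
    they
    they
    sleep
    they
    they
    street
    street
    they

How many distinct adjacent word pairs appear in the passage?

17

35 tokens → 34 bigram windows in total.
Repeated bigrams (each contributes count−1 duplicates):
  sleep they: 4
  street street: 4
  that sleep: 4
  sleep is: 2
  sleep street: 2
  sleep that: 2
  street sleep: 2
  they sleep: 2
  … (3 more repeated)
17 duplicate windows → 34 − 17 = 17 distinct.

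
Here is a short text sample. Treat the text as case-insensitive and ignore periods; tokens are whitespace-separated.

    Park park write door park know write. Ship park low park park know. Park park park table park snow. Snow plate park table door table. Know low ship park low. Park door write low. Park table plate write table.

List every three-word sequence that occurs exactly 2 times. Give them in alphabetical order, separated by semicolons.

park low park; ship park low

Trigram counts meeting the condition (exactly 2 times):
  park low park: 2
  ship park low: 2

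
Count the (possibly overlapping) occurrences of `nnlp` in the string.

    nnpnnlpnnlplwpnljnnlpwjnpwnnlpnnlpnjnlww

5

Sliding a length-4 window over the 40 characters (37 positions):
  position 4–7: nnlp
  position 8–11: nnlp
  position 18–21: nnlp
  position 27–30: nnlp
  position 31–34: nnlp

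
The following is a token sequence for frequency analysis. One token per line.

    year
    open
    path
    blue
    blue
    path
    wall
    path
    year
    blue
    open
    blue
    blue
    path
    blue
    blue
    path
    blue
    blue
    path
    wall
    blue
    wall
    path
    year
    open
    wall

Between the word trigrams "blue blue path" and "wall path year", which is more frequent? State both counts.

"blue blue path" (4 vs 2)

"blue blue path": 4 occurrences
"wall path year": 2 occurrences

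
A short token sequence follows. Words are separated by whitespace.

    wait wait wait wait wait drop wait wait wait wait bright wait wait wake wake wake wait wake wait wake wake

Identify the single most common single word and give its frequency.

"wait", 13 times

Unigram frequencies (highest first):
  wait: 13
  wake: 6
  drop: 1
  bright: 1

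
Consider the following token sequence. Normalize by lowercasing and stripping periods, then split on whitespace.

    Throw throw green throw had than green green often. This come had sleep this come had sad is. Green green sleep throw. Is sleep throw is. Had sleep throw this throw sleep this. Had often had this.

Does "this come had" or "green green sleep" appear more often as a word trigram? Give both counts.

"this come had" (2 vs 1)

"this come had": 2 occurrences
"green green sleep": 1 occurrence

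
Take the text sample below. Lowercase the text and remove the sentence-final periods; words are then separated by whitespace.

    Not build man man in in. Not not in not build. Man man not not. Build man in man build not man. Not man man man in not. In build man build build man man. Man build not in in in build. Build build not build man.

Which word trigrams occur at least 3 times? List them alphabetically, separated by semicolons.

Trigram counts meeting the condition (at least 3 times):
  build man man: 3
  not build man: 4

build man man; not build man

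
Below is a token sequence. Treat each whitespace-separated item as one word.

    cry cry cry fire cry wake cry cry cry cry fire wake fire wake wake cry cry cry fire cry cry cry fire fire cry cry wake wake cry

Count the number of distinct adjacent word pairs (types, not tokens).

29 tokens → 28 bigram windows in total.
Repeated bigrams (each contributes count−1 duplicates):
  cry cry: 10
  cry fire: 4
  fire cry: 3
  wake cry: 3
  cry wake: 2
  fire wake: 2
  wake wake: 2
19 duplicate windows → 28 − 19 = 9 distinct.

9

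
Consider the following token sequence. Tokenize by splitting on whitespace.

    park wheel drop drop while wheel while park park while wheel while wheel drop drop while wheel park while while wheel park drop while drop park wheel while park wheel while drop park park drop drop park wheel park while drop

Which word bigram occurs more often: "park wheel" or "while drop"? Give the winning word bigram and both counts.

"park wheel" (4 vs 3)

"park wheel": 4 occurrences
"while drop": 3 occurrences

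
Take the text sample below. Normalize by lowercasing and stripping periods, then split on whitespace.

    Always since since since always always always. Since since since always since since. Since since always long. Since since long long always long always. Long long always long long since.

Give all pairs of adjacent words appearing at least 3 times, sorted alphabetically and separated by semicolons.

always long; always since; long always; long long; since always; since since

Bigram counts meeting the condition (at least 3 times):
  always long: 4
  always since: 3
  long always: 3
  long long: 3
  since always: 3
  since since: 8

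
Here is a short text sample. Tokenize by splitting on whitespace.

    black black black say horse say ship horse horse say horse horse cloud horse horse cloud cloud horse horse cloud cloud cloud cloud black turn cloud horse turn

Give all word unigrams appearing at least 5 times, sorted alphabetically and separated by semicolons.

cloud; horse

Unigram counts meeting the condition (at least 5 times):
  cloud: 8
  horse: 10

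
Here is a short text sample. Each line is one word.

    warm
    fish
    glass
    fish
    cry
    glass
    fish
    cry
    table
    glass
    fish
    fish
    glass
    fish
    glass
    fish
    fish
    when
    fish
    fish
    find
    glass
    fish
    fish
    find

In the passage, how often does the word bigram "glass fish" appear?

6

Scanning the 24 overlapping bigram windows for "glass fish":
  position 3–4: glass fish
  position 6–7: glass fish
  position 10–11: glass fish
  position 13–14: glass fish
  position 15–16: glass fish
  position 22–23: glass fish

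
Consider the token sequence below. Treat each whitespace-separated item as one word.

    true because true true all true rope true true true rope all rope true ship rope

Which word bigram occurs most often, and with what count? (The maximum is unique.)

"true true", 3 times

Bigram frequencies (highest first):
  true true: 3
  true rope: 2
  rope true: 2
  true because: 1
  because true: 1
  true all: 1
  … (5 more, each ≤ 1)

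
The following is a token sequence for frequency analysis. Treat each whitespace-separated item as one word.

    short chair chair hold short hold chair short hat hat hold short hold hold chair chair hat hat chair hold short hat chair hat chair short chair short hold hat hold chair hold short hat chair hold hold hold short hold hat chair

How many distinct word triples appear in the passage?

33

43 tokens → 41 trigram windows in total.
Repeated trigrams (each contributes count−1 duplicates):
  chair hold short: 3
  hold short hold: 3
  hat chair hold: 2
  hold short hat: 2
  short hat chair: 2
  short hold hat: 2
8 duplicate windows → 41 − 8 = 33 distinct.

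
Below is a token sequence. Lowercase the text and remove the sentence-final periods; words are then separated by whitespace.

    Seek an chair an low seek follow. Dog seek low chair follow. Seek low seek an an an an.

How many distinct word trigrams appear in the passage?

19 tokens → 17 trigram windows in total.
Repeated trigrams (each contributes count−1 duplicates):
  an an an: 2
1 duplicate windows → 17 − 1 = 16 distinct.

16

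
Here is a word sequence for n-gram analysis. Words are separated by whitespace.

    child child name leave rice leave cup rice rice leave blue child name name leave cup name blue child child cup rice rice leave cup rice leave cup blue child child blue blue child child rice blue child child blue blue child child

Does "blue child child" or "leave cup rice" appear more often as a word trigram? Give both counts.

"blue child child" (5 vs 2)

"blue child child": 5 occurrences
"leave cup rice": 2 occurrences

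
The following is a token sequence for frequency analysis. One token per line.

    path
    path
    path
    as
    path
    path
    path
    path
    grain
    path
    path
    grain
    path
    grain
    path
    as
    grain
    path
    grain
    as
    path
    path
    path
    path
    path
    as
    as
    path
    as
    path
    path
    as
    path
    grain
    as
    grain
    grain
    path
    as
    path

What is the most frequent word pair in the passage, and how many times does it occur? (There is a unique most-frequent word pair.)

"path path", 11 times

Bigram frequencies (highest first):
  path path: 11
  path as: 6
  as path: 6
  path grain: 5
  grain path: 5
  as grain: 2
  … (3 more, each ≤ 2)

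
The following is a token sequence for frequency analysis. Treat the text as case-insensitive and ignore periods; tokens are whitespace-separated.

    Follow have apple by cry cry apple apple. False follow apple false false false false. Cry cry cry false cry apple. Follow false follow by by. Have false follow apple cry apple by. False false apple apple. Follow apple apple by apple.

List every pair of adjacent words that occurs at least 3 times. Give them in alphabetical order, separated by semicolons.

apple apple; apple by; cry apple; cry cry; false false; false follow; follow apple

Bigram counts meeting the condition (at least 3 times):
  apple apple: 3
  apple by: 3
  cry apple: 3
  cry cry: 3
  false false: 4
  false follow: 3
  follow apple: 3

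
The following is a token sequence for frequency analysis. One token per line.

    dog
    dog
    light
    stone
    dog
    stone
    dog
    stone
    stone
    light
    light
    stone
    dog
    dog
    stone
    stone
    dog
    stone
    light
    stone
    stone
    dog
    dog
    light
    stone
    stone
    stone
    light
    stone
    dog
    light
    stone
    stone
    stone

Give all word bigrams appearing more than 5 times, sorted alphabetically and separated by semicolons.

Bigram counts meeting the condition (more than 5 times):
  light stone: 6
  stone dog: 6
  stone stone: 7

light stone; stone dog; stone stone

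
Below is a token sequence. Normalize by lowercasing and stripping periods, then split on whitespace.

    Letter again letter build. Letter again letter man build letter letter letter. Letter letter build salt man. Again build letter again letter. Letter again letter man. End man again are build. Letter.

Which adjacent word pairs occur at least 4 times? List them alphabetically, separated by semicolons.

Bigram counts meeting the condition (at least 4 times):
  again letter: 4
  build letter: 4
  letter again: 4
  letter letter: 5

again letter; build letter; letter again; letter letter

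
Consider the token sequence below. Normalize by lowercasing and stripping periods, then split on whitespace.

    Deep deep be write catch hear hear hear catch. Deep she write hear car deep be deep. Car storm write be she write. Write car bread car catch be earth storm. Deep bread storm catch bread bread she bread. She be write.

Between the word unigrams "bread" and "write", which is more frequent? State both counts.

"bread": 5 occurrences
"write": 6 occurrences

"write" (6 vs 5)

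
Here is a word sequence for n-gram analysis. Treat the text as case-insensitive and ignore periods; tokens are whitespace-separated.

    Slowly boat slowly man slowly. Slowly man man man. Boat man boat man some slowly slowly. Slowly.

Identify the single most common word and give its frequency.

"slowly", 7 times

Unigram frequencies (highest first):
  slowly: 7
  man: 6
  boat: 3
  some: 1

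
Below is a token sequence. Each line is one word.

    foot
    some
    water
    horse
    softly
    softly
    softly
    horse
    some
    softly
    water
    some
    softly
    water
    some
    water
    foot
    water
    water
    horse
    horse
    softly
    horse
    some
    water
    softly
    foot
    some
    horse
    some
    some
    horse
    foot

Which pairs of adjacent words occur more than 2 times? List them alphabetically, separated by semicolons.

horse some; some water

Bigram counts meeting the condition (more than 2 times):
  horse some: 3
  some water: 3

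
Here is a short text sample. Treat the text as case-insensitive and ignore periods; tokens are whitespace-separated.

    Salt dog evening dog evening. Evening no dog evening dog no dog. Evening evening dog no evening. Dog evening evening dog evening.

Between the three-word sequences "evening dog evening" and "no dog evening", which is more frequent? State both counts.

"evening dog evening": 3 occurrences
"no dog evening": 2 occurrences

"evening dog evening" (3 vs 2)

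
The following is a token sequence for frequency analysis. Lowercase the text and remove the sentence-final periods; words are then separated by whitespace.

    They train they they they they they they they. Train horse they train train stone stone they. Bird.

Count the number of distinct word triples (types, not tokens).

12

18 tokens → 16 trigram windows in total.
Repeated trigrams (each contributes count−1 duplicates):
  they they they: 5
4 duplicate windows → 16 − 4 = 12 distinct.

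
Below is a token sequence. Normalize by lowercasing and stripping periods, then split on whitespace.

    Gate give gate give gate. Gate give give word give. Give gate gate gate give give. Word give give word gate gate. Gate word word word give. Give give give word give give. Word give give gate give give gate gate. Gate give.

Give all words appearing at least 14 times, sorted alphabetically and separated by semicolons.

gate; give

Unigram counts meeting the condition (at least 14 times):
  gate: 14
  give: 21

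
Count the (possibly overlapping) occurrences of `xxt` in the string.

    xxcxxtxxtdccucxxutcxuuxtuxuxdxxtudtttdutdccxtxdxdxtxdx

3

Sliding a length-3 window over the 54 characters (52 positions):
  position 4–6: xxt
  position 7–9: xxt
  position 30–32: xxt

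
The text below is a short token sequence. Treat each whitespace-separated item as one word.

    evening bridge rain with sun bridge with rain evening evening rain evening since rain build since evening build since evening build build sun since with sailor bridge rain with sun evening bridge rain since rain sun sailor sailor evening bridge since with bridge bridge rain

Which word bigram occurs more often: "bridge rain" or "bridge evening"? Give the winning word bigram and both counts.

"bridge rain": 4 occurrences
"bridge evening": 0 occurrences

"bridge rain" (4 vs 0)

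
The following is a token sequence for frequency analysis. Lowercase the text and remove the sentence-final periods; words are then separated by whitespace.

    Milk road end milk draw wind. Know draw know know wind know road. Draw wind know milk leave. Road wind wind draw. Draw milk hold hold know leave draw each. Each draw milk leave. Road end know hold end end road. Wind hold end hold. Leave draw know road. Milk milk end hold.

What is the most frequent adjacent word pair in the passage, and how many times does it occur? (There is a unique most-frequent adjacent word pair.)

"wind know", 3 times

Bigram frequencies (highest first):
  wind know: 3
  road end: 2
  draw wind: 2
  draw know: 2
  know road: 2
  milk leave: 2
  … (33 more, each ≤ 2)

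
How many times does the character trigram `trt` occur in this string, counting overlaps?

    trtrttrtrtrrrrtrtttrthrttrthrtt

Sliding a length-3 window over the 31 characters (29 positions):
  position 1–3: trt
  position 3–5: trt
  position 6–8: trt
  position 8–10: trt
  position 15–17: trt
  position 19–21: trt
  position 25–27: trt

7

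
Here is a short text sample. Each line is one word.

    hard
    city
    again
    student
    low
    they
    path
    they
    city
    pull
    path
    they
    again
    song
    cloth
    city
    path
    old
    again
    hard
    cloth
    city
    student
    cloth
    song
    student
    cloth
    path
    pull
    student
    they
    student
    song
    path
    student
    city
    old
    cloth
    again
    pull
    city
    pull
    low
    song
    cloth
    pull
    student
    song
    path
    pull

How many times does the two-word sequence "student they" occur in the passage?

Scanning the 49 overlapping bigram windows for "student they":
  position 30–31: student they

1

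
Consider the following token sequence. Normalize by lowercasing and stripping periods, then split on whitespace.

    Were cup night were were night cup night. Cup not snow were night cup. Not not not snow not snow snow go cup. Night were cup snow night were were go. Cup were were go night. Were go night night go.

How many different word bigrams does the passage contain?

41 tokens → 40 bigram windows in total.
Repeated bigrams (each contributes count−1 duplicates):
  night were: 4
  cup night: 3
  night cup: 3
  not snow: 3
  were go: 3
  were were: 3
  cup not: 2
  go cup: 2
  … (4 more repeated)
19 duplicate windows → 40 − 19 = 21 distinct.

21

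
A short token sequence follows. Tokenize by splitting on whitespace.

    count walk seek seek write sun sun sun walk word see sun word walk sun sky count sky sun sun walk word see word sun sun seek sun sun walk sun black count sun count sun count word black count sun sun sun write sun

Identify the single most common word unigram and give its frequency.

"sun", 18 times

Unigram frequencies (highest first):
  sun: 18
  count: 6
  walk: 5
  word: 5
  seek: 3
  write: 2
  … (3 more, each ≤ 2)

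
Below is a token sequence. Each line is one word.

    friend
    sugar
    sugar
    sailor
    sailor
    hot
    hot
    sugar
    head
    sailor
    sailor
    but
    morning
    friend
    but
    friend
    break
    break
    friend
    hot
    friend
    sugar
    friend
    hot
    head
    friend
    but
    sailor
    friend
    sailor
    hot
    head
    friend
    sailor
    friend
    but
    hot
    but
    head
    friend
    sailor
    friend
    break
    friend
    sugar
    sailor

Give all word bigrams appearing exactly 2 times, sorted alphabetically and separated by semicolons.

break friend; friend break; friend hot; hot head; sailor hot; sailor sailor; sugar sailor

Bigram counts meeting the condition (exactly 2 times):
  break friend: 2
  friend break: 2
  friend hot: 2
  hot head: 2
  sailor hot: 2
  sailor sailor: 2
  sugar sailor: 2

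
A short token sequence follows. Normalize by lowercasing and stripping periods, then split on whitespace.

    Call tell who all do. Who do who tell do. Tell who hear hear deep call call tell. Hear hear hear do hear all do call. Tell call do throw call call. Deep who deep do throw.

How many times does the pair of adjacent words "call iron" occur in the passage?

Scanning the 36 overlapping bigram windows for "call iron":
  (none found)

0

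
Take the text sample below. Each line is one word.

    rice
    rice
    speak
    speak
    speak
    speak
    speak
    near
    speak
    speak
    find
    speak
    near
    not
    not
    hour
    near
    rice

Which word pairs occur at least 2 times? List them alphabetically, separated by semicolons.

Bigram counts meeting the condition (at least 2 times):
  speak near: 2
  speak speak: 5

speak near; speak speak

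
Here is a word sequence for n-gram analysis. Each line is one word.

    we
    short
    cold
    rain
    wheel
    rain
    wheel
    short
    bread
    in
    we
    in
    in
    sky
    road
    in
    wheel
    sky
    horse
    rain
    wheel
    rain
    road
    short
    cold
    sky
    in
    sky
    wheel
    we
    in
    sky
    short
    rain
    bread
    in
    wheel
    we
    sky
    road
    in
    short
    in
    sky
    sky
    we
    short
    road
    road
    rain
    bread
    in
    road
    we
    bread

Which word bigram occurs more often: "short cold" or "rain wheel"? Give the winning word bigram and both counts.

"short cold": 2 occurrences
"rain wheel": 3 occurrences

"rain wheel" (3 vs 2)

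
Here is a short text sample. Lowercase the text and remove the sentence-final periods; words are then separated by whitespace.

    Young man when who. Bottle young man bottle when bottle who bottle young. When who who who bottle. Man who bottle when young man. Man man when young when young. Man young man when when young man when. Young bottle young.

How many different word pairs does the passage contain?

41 tokens → 40 bigram windows in total.
Repeated bigrams (each contributes count−1 duplicates):
  young man: 6
  when young: 5
  man when: 4
  who bottle: 4
  bottle young: 3
  bottle when: 2
  man man: 2
  when who: 2
  … (2 more repeated)
22 duplicate windows → 40 − 22 = 18 distinct.

18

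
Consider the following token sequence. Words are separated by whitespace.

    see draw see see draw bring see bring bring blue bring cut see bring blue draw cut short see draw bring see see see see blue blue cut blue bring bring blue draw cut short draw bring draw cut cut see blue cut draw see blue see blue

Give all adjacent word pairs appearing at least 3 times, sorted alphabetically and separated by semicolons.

Bigram counts meeting the condition (at least 3 times):
  bring blue: 3
  draw bring: 3
  draw cut: 3
  see blue: 4
  see draw: 3
  see see: 4

bring blue; draw bring; draw cut; see blue; see draw; see see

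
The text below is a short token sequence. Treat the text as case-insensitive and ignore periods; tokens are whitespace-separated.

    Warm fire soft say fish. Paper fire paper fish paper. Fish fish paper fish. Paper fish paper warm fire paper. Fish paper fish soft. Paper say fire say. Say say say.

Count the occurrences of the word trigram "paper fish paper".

Scanning the 29 overlapping trigram windows for "paper fish paper":
  position 8–10: paper fish paper
  position 13–15: paper fish paper
  position 15–17: paper fish paper
  position 20–22: paper fish paper

4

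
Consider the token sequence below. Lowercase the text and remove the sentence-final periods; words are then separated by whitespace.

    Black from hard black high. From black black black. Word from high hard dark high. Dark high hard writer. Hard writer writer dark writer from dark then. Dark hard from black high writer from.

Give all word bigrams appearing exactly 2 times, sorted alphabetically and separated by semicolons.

black black; black high; dark high; from black; hard writer; high hard; writer from

Bigram counts meeting the condition (exactly 2 times):
  black black: 2
  black high: 2
  dark high: 2
  from black: 2
  hard writer: 2
  high hard: 2
  writer from: 2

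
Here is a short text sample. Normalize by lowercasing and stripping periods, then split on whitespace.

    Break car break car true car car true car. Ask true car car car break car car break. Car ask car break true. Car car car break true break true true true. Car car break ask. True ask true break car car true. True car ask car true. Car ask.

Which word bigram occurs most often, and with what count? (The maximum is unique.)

"car car", 8 times

Bigram frequencies (highest first):
  car car: 8
  true car: 7
  car break: 6
  break car: 5
  car true: 4
  car ask: 4
  … (7 more, each ≤ 3)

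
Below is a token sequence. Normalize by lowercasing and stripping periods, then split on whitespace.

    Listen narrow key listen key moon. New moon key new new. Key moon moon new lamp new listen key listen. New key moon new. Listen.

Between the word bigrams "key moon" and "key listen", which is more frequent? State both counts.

"key moon": 3 occurrences
"key listen": 2 occurrences

"key moon" (3 vs 2)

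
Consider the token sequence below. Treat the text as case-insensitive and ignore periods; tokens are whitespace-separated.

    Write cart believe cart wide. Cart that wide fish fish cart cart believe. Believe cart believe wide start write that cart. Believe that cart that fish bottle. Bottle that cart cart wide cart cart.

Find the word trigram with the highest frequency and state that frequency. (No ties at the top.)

Trigram frequencies (highest first):
  cart wide cart: 2
  write cart believe: 1
  cart believe cart: 1
  believe cart wide: 1
  wide cart that: 1
  cart that wide: 1
  … (25 more, each ≤ 1)

"cart wide cart", 2 times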